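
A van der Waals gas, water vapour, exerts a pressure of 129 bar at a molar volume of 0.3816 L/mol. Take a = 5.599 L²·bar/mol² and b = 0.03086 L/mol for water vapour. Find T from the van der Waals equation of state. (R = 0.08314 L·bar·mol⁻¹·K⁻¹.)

T = (P + a/V_m²)(V_m − b)/R
P + a/V_m² = 129 + 5.599/(0.3816)² = 167.45 bar
V_m − b = 0.3816 − 0.03086 = 0.35074 L/mol
T = (167.45)(0.35074)/0.08314 = 706.4 K

T ≈ 706.4 K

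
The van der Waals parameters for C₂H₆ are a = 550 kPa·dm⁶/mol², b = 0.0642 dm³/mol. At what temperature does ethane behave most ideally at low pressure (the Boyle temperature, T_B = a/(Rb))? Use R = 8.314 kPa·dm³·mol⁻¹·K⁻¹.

T_B ≈ 1030 K

For a van der Waals gas the second virial coefficient B₂ = b − a/(RT) vanishes at T_B = a/(Rb).
T_B = 550/(8.314×0.0642) = 550/0.53376 = 1030 K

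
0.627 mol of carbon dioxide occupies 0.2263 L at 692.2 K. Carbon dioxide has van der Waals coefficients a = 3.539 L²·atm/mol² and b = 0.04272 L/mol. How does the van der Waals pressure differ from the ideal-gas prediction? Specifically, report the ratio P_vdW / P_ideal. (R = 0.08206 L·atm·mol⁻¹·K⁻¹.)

Ideal: P_ideal = nRT/V = (0.627)(0.08206)(692.2)/0.2263 = 157.379 atm
vdW: P = nRT/(V − nb) − a n²/V² = 35.6148/0.199515 − 1.39128/0.0512117 = 178.507 − 27.1672 = 151.340 atm
Ratio = 151.340/157.379 = 0.9616

P_vdW / P_ideal ≈ 0.9616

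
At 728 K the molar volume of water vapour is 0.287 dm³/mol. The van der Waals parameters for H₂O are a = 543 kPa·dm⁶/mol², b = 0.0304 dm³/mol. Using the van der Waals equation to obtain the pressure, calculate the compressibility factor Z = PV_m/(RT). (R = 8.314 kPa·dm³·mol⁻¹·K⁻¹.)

Z ≈ 0.8059

P = RT/(V_m − b) − a/V_m² = (8.314)(728)/(0.287 − 0.0304) − 543/(0.287)²
  = 6052.6/0.25660 − 6592.3 = 23588 − 6592.3 = 16996 kPa
Z = PV_m/(RT) = (16996)(0.287)/((8.314)(728)) = 4877.9/6052.6 = 0.8059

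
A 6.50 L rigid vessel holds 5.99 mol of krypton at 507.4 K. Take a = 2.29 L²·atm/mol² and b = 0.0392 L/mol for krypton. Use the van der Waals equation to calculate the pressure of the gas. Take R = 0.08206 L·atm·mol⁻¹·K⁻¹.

P ≈ 37.86 atm

P = nRT/(V − nb) − a n²/V²
nRT/(V − nb) = (5.99)(0.08206)(507.4)/(6.50 − 5.99×0.0392) = 249.41/6.2652 = 39.809 atm
a n²/V² = (2.29)(5.99)²/(6.50)² = 1.9447 atm
P = 39.809 − 1.9447 = 37.86 atm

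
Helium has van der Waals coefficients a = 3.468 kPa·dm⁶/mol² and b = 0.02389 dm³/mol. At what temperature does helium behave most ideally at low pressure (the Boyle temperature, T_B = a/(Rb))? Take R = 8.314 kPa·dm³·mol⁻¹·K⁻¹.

T_B ≈ 17.46 K

For a van der Waals gas the second virial coefficient B₂ = b − a/(RT) vanishes at T_B = a/(Rb).
T_B = 3.468/(8.314×0.02389) = 3.468/0.19862 = 17.46 K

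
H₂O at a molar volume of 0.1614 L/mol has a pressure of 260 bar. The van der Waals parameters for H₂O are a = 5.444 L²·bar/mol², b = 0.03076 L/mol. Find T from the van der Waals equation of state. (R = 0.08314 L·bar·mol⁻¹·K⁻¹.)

T = (P + a/V_m²)(V_m − b)/R
P + a/V_m² = 260 + 5.444/(0.1614)² = 468.98 bar
V_m − b = 0.1614 − 0.03076 = 0.13064 L/mol
T = (468.98)(0.13064)/0.08314 = 736.9 K

T ≈ 736.9 K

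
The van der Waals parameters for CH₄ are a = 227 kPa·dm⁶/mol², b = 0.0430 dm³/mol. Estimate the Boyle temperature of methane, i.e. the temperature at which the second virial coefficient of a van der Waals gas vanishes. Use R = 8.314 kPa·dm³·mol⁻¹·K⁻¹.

For a van der Waals gas the second virial coefficient B₂ = b − a/(RT) vanishes at T_B = a/(Rb).
T_B = 227/(8.314×0.0430) = 227/0.35750 = 635.0 K

T_B ≈ 635.0 K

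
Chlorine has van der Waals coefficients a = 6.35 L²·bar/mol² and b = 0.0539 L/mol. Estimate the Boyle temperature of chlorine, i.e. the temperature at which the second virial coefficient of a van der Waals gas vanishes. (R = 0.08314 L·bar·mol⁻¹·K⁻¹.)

For a van der Waals gas the second virial coefficient B₂ = b − a/(RT) vanishes at T_B = a/(Rb).
T_B = 6.35/(0.08314×0.0539) = 6.35/0.0044812 = 1417 K

T_B ≈ 1417 K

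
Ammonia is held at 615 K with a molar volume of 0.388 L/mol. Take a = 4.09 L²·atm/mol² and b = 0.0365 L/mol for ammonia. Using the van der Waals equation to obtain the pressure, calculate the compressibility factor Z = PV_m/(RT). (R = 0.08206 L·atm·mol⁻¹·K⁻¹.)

Z ≈ 0.8950

P = RT/(V_m − b) − a/V_m² = (0.08206)(615)/(0.388 − 0.0365) − 4.09/(0.388)²
  = 50.467/0.35150 − 27.168 = 143.58 − 27.168 = 116.41 atm
Z = PV_m/(RT) = (116.41)(0.388)/((0.08206)(615)) = 45.167/50.467 = 0.8950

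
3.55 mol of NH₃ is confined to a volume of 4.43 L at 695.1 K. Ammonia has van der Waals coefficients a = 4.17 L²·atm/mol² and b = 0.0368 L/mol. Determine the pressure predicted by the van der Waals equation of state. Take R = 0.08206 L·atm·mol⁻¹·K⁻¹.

P ≈ 44.42 atm

P = nRT/(V − nb) − a n²/V²
nRT/(V − nb) = (3.55)(0.08206)(695.1)/(4.43 − 3.55×0.0368) = 202.49/4.2994 = 47.097 atm
a n²/V² = (4.17)(3.55)²/(4.43)² = 2.6778 atm
P = 47.097 − 2.6778 = 44.42 atm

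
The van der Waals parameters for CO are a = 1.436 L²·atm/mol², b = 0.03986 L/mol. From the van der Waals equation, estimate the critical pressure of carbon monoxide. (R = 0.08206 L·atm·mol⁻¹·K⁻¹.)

For a van der Waals gas, P_c = a/(27b²).
P_c = 1.436/(27×(0.03986)²) = 1.436/0.042898 = 33.47 atm

P_c ≈ 33.47 atm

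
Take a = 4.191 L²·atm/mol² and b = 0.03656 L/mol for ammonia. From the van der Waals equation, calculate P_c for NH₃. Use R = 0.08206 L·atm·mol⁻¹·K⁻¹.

P_c ≈ 116.1 atm

For a van der Waals gas, P_c = a/(27b²).
P_c = 4.191/(27×(0.03656)²) = 4.191/0.036089 = 116.1 atm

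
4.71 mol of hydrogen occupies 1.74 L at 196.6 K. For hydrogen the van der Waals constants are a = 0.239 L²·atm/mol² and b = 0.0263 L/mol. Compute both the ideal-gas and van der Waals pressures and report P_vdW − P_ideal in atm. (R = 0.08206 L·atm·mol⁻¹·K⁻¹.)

ΔP ≈ 1.596 atm

Ideal: P_ideal = nRT/V = (4.71)(0.08206)(196.6)/1.74 = 43.6704 atm
vdW: P = nRT/(V − nb) − a n²/V² = 75.9864/1.61613 − 5.30200/3.02760 = 47.0175 − 1.75122 = 45.2663 atm
ΔP = 45.2663 − 43.6704 = 1.596 atm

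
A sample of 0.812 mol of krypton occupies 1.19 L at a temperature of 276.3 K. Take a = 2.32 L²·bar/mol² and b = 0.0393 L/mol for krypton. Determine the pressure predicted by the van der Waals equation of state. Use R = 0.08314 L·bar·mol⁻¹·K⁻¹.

P ≈ 15.03 bar

P = nRT/(V − nb) − a n²/V²
nRT/(V − nb) = (0.812)(0.08314)(276.3)/(1.19 − 0.812×0.0393) = 18.653/1.1581 = 16.107 bar
a n²/V² = (2.32)(0.812)²/(1.19)² = 1.0802 bar
P = 16.107 − 1.0802 = 15.03 bar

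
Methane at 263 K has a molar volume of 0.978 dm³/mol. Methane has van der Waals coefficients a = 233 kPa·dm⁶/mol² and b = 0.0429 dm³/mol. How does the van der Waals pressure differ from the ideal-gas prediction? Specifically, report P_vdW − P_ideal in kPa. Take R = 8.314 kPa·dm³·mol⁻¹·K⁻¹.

Ideal: P_ideal = RT/V_m = (8.314)(263)/0.978 = 2235.77 kPa
vdW: P = RT/(V_m − b) − a/V_m² = 2186.58/0.935100 − 233/0.956484 = 2338.34 − 243.601 = 2094.74 kPa
ΔP = 2094.74 − 2235.77 = -141.0 kPa

ΔP ≈ -141.0 kPa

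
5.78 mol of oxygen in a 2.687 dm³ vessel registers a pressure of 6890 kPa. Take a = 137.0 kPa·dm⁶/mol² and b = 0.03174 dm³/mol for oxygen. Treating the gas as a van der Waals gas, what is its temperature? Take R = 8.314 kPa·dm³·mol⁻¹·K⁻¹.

T ≈ 392.0 K

T = (P + a n²/V²)(V − nb)/(nR)
P + a n²/V² = 6890 + (137.0)(5.78)²/(2.687)² = 7523.9 kPa
V − nb = 2.687 − (5.78)(0.03174) = 2.5035 dm³
T = (7523.9)(2.5035)/((5.78)(8.314)) = 392.0 K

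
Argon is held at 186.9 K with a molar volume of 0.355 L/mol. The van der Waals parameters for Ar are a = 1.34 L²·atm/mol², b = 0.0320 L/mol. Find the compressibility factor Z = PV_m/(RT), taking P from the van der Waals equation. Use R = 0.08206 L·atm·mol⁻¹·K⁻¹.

P = RT/(V_m − b) − a/V_m² = (0.08206)(186.9)/(0.355 − 0.0320) − 1.34/(0.355)²
  = 15.337/0.32300 − 10.633 = 47.483 − 10.633 = 36.850 atm
Z = PV_m/(RT) = (36.850)(0.355)/((0.08206)(186.9)) = 13.082/15.337 = 0.8530

Z ≈ 0.8530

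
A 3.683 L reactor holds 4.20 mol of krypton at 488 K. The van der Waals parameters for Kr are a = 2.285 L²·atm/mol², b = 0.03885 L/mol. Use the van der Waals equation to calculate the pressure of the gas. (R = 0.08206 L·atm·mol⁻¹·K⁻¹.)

P ≈ 44.81 atm

P = nRT/(V − nb) − a n²/V²
nRT/(V − nb) = (4.20)(0.08206)(488)/(3.683 − 4.20×0.03885) = 168.19/3.5198 = 47.784 atm
a n²/V² = (2.285)(4.20)²/(3.683)² = 2.9715 atm
P = 47.784 − 2.9715 = 44.81 atm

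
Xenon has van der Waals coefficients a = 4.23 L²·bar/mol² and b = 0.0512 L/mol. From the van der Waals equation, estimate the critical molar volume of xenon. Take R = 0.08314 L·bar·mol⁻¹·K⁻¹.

For a van der Waals gas, V_m,c = 3b.
V_m,c = 3×0.0512 = 0.1536 L/mol

V_m,c ≈ 0.1536 L/mol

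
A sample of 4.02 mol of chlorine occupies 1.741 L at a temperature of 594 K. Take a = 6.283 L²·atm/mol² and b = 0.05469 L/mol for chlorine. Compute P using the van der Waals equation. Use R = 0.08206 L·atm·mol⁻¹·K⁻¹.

P ≈ 95.32 atm

P = nRT/(V − nb) − a n²/V²
nRT/(V − nb) = (4.02)(0.08206)(594)/(1.741 − 4.02×0.05469) = 195.95/1.5211 = 128.82 atm
a n²/V² = (6.283)(4.02)²/(1.741)² = 33.498 atm
P = 128.82 − 33.498 = 95.32 atm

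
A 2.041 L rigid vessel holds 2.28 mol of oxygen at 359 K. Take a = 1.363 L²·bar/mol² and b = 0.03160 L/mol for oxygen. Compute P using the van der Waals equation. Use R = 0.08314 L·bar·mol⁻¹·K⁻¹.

P = nRT/(V − nb) − a n²/V²
nRT/(V − nb) = (2.28)(0.08314)(359)/(2.041 − 2.28×0.03160) = 68.052/1.9690 = 34.562 bar
a n²/V² = (1.363)(2.28)²/(2.041)² = 1.7009 bar
P = 34.562 − 1.7009 = 32.86 bar

P ≈ 32.86 bar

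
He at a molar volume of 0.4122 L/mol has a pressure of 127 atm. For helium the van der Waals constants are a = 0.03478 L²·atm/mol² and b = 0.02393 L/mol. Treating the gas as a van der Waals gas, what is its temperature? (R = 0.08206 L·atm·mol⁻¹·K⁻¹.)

T ≈ 601.9 K

T = (P + a/V_m²)(V_m − b)/R
P + a/V_m² = 127 + 0.03478/(0.4122)² = 127.20 atm
V_m − b = 0.4122 − 0.02393 = 0.38827 L/mol
T = (127.20)(0.38827)/0.08206 = 601.9 K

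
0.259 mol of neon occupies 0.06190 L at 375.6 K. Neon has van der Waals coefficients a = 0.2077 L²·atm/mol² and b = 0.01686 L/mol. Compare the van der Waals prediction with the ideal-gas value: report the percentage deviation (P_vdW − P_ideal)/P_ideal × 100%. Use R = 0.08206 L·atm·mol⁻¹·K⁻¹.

4.77 %

Ideal: P_ideal = nRT/V = (0.259)(0.08206)(375.6)/0.06190 = 128.963 atm
vdW: P = nRT/(V − nb) − a n²/V² = 7.98283/0.0575333 − 0.0139327/0.00383161 = 138.751 − 3.63625 = 135.115 atm
% deviation = (135.115 − 128.963)/128.963 × 100% = 4.77%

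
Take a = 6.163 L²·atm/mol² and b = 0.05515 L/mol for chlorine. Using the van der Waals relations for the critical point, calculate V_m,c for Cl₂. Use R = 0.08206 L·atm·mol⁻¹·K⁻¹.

V_m,c ≈ 0.1655 L/mol

For a van der Waals gas, V_m,c = 3b.
V_m,c = 3×0.05515 = 0.1655 L/mol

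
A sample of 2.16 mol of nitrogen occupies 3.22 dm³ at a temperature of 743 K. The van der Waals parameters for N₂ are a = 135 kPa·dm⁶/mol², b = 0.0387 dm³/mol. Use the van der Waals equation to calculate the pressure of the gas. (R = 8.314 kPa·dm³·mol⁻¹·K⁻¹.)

P = nRT/(V − nb) − a n²/V²
nRT/(V − nb) = (2.16)(8.314)(743)/(3.22 − 2.16×0.0387) = 13343/3.1364 = 4254.2 kPa
a n²/V² = (135)(2.16)²/(3.22)² = 60.748 kPa
P = 4254.2 − 60.748 = 4193 kPa

P ≈ 4193 kPa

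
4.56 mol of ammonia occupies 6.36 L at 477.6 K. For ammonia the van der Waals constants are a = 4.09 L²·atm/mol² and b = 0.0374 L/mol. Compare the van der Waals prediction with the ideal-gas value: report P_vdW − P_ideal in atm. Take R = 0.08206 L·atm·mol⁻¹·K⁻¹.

ΔP ≈ -1.328 atm

Ideal: P_ideal = nRT/V = (4.56)(0.08206)(477.6)/6.36 = 28.0998 atm
vdW: P = nRT/(V − nb) − a n²/V² = 178.715/6.18946 − 85.0458/40.4496 = 28.8741 − 2.10251 = 26.7716 atm
ΔP = 26.7716 − 28.0998 = -1.328 atm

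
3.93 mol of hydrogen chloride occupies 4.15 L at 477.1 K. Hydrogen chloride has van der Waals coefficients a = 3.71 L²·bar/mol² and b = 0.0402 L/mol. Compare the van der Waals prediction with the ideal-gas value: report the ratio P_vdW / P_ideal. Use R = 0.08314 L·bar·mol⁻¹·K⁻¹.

Ideal: P_ideal = nRT/V = (3.93)(0.08314)(477.1)/4.15 = 37.5633 bar
vdW: P = nRT/(V − nb) − a n²/V² = 155.888/3.99201 − 57.3006/17.2225 = 39.0500 − 3.32708 = 35.7229 bar
Ratio = 35.7229/37.5633 = 0.9510

P_vdW / P_ideal ≈ 0.9510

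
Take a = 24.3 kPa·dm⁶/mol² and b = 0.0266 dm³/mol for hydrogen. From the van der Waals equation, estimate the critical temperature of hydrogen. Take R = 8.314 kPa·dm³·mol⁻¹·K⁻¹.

T_c ≈ 32.56 K

For a van der Waals gas, T_c = 8a/(27Rb).
T_c = 8×24.3/(27×8.314×0.0266) = 194.40/5.9711 = 32.56 K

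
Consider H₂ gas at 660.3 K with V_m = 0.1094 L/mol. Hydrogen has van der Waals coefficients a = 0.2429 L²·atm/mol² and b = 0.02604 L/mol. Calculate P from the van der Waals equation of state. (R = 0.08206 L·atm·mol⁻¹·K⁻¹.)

P ≈ 629.7 atm

P = RT/(V_m − b) − a/V_m²
RT/(V_m − b) = (0.08206)(660.3)/(0.1094 − 0.02604) = 54.184/0.083360 = 650.00 atm
a/V_m² = 0.2429/(0.1094)² = 20.295 atm
P = 650.00 − 20.295 = 629.7 atm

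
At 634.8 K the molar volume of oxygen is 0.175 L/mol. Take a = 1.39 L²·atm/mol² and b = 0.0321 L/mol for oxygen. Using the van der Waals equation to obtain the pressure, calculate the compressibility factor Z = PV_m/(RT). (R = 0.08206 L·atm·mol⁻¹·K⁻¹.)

P = RT/(V_m − b) − a/V_m² = (0.08206)(634.8)/(0.175 − 0.0321) − 1.39/(0.175)²
  = 52.092/0.14290 − 45.388 = 364.53 − 45.388 = 319.14 atm
Z = PV_m/(RT) = (319.14)(0.175)/((0.08206)(634.8)) = 55.850/52.092 = 1.072

Z ≈ 1.072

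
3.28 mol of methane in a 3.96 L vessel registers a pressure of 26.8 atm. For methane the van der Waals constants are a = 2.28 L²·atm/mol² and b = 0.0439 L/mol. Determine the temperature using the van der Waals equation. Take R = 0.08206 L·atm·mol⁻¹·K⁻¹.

T = (P + a n²/V²)(V − nb)/(nR)
P + a n²/V² = 26.8 + (2.28)(3.28)²/(3.96)² = 28.364 atm
V − nb = 3.96 − (3.28)(0.0439) = 3.8160 L
T = (28.364)(3.8160)/((3.28)(0.08206)) = 402.1 K

T ≈ 402.1 K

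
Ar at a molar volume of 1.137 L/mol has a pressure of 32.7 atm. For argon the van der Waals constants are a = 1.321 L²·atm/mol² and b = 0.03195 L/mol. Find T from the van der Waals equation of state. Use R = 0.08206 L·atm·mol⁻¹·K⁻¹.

T ≈ 454.1 K

T = (P + a/V_m²)(V_m − b)/R
P + a/V_m² = 32.7 + 1.321/(1.137)² = 33.722 atm
V_m − b = 1.137 − 0.03195 = 1.1051 L/mol
T = (33.722)(1.1051)/0.08206 = 454.1 K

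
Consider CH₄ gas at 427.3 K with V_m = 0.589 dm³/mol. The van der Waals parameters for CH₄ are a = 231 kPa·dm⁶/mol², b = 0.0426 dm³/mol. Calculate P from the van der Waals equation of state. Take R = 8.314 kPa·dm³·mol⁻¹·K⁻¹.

P = RT/(V_m − b) − a/V_m²
RT/(V_m − b) = (8.314)(427.3)/(0.589 − 0.0426) = 3552.6/0.54640 = 6501.8 kPa
a/V_m² = 231/(0.589)² = 665.86 kPa
P = 6501.8 − 665.86 = 5836 kPa

P ≈ 5836 kPa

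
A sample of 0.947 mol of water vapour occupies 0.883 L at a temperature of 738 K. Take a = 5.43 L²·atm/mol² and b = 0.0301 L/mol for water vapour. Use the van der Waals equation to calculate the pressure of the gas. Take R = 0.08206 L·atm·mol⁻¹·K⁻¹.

P ≈ 60.87 atm

P = nRT/(V − nb) − a n²/V²
nRT/(V − nb) = (0.947)(0.08206)(738)/(0.883 − 0.947×0.0301) = 57.351/0.85450 = 67.116 atm
a n²/V² = (5.43)(0.947)²/(0.883)² = 6.2457 atm
P = 67.116 − 6.2457 = 60.87 atm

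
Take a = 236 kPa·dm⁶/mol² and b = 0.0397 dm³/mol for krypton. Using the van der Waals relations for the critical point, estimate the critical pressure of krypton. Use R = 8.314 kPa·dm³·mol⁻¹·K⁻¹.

For a van der Waals gas, P_c = a/(27b²).
P_c = 236/(27×(0.0397)²) = 236/0.042554 = 5546 kPa

P_c ≈ 5546 kPa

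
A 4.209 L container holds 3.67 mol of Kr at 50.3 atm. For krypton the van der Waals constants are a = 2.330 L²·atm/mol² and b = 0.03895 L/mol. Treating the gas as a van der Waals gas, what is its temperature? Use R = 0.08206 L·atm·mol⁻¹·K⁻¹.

T = (P + a n²/V²)(V − nb)/(nR)
P + a n²/V² = 50.3 + (2.330)(3.67)²/(4.209)² = 52.071 atm
V − nb = 4.209 − (3.67)(0.03895) = 4.0661 L
T = (52.071)(4.0661)/((3.67)(0.08206)) = 703.0 K

T ≈ 703.0 K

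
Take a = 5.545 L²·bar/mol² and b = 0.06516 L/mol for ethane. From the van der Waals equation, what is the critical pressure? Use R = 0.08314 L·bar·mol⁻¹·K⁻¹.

P_c ≈ 48.37 bar

For a van der Waals gas, P_c = a/(27b²).
P_c = 5.545/(27×(0.06516)²) = 5.545/0.11464 = 48.37 bar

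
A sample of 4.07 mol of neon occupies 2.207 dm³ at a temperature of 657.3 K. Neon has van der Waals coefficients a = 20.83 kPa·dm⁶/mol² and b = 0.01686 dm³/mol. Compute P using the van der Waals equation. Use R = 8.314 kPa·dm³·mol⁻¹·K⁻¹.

P ≈ 10330 kPa

P = nRT/(V − nb) − a n²/V²
nRT/(V − nb) = (4.07)(8.314)(657.3)/(2.207 − 4.07×0.01686) = 22242/2.1384 = 10401 kPa
a n²/V² = (20.83)(4.07)²/(2.207)² = 70.839 kPa
P = 10401 − 70.839 = 10330 kPa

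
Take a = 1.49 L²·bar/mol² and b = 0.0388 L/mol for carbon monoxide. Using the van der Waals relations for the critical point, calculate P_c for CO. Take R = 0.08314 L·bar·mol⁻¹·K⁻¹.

P_c ≈ 36.66 bar

For a van der Waals gas, P_c = a/(27b²).
P_c = 1.49/(27×(0.0388)²) = 1.49/0.040647 = 36.66 bar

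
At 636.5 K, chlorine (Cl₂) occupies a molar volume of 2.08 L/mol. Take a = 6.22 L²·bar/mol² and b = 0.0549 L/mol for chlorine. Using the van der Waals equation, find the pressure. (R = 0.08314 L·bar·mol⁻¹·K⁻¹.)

P ≈ 24.69 bar

P = RT/(V_m − b) − a/V_m²
RT/(V_m − b) = (0.08314)(636.5)/(2.08 − 0.0549) = 52.919/2.0251 = 26.132 bar
a/V_m² = 6.22/(2.08)² = 1.4377 bar
P = 26.132 − 1.4377 = 24.69 bar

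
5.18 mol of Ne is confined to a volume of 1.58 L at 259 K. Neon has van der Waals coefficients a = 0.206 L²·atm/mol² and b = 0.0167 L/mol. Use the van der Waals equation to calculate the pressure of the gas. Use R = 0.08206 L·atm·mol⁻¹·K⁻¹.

P = nRT/(V − nb) − a n²/V²
nRT/(V − nb) = (5.18)(0.08206)(259)/(1.58 − 5.18×0.0167) = 110.09/1.4935 = 73.713 atm
a n²/V² = (0.206)(5.18)²/(1.58)² = 2.2142 atm
P = 73.713 − 2.2142 = 71.50 atm

P ≈ 71.50 atm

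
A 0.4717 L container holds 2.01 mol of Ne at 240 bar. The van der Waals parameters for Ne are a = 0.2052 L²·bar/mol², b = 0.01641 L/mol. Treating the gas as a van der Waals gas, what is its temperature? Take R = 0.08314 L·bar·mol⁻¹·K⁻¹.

T ≈ 639.9 K

T = (P + a n²/V²)(V − nb)/(nR)
P + a n²/V² = 240 + (0.2052)(2.01)²/(0.4717)² = 243.73 bar
V − nb = 0.4717 − (2.01)(0.01641) = 0.43872 L
T = (243.73)(0.43872)/((2.01)(0.08314)) = 639.9 K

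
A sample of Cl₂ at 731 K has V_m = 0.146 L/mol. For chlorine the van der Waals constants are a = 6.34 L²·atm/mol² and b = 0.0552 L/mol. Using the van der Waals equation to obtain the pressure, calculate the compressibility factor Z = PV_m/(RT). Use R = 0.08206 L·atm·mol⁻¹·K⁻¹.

Z ≈ 0.8840

P = RT/(V_m − b) − a/V_m² = (0.08206)(731)/(0.146 − 0.0552) − 6.34/(0.146)²
  = 59.986/0.090800 − 297.43 = 660.64 − 297.43 = 363.21 atm
Z = PV_m/(RT) = (363.21)(0.146)/((0.08206)(731)) = 53.029/59.986 = 0.8840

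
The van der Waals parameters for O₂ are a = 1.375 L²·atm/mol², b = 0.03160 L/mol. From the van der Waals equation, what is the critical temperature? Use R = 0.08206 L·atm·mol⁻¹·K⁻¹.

For a van der Waals gas, T_c = 8a/(27Rb).
T_c = 8×1.375/(27×0.08206×0.03160) = 11.000/0.070014 = 157.1 K

T_c ≈ 157.1 K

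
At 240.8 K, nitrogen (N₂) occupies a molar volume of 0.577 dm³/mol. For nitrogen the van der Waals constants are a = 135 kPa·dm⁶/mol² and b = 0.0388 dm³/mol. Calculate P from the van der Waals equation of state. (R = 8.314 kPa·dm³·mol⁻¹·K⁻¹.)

P = RT/(V_m − b) − a/V_m²
RT/(V_m − b) = (8.314)(240.8)/(0.577 − 0.0388) = 2002.0/0.53820 = 3719.8 kPa
a/V_m² = 135/(0.577)² = 405.49 kPa
P = 3719.8 − 405.49 = 3314 kPa

P ≈ 3314 kPa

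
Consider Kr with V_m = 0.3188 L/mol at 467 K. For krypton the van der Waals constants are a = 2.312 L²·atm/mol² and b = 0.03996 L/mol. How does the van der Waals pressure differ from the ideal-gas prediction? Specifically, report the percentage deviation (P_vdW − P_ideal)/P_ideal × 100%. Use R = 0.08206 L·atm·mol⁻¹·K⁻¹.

-4.59 %

Ideal: P_ideal = RT/V_m = (0.08206)(467)/0.3188 = 120.207 atm
vdW: P = RT/(V_m − b) − a/V_m² = 38.3220/0.278840 − 2.312/0.101633 = 137.434 − 22.7485 = 114.686 atm
% deviation = (114.686 − 120.207)/120.207 × 100% = -4.59%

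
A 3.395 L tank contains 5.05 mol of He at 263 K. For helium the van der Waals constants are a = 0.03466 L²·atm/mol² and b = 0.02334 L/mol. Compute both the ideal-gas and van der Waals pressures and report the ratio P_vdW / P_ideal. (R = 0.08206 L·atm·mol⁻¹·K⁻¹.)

Ideal: P_ideal = nRT/V = (5.05)(0.08206)(263)/3.395 = 32.1025 atm
vdW: P = nRT/(V − nb) − a n²/V² = 108.988/3.27713 − 0.883917/11.5260 = 33.2571 − 0.0766890 = 33.1804 atm
Ratio = 33.1804/32.1025 = 1.034

P_vdW / P_ideal ≈ 1.034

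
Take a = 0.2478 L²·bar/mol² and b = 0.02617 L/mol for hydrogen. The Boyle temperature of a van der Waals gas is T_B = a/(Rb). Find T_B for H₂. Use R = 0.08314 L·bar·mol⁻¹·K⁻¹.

T_B ≈ 113.9 K

For a van der Waals gas the second virial coefficient B₂ = b − a/(RT) vanishes at T_B = a/(Rb).
T_B = 0.2478/(0.08314×0.02617) = 0.2478/0.0021758 = 113.9 K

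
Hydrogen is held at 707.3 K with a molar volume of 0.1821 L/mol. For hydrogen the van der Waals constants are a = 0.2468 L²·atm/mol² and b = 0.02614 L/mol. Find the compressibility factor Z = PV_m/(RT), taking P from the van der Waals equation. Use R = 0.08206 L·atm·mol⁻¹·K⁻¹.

Z ≈ 1.144

P = RT/(V_m − b) − a/V_m² = (0.08206)(707.3)/(0.1821 − 0.02614) − 0.2468/(0.1821)²
  = 58.041/0.15596 − 7.4426 = 372.15 − 7.4426 = 364.71 atm
Z = PV_m/(RT) = (364.71)(0.1821)/((0.08206)(707.3)) = 66.414/58.041 = 1.144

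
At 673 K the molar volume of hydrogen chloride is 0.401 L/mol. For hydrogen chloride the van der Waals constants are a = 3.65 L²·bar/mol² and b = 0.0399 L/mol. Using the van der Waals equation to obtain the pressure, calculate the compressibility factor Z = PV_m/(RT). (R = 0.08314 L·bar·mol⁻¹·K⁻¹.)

P = RT/(V_m − b) − a/V_m² = (0.08314)(673)/(0.401 − 0.0399) − 3.65/(0.401)²
  = 55.953/0.36110 − 22.699 = 154.95 − 22.699 = 132.25 bar
Z = PV_m/(RT) = (132.25)(0.401)/((0.08314)(673)) = 53.032/55.953 = 0.9478

Z ≈ 0.9478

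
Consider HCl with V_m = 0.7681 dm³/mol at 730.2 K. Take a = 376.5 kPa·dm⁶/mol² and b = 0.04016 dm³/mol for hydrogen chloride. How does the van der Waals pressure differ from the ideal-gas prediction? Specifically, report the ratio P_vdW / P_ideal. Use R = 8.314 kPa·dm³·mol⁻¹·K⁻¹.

Ideal: P_ideal = RT/V_m = (8.314)(730.2)/0.7681 = 7903.77 kPa
vdW: P = RT/(V_m − b) − a/V_m² = 6070.88/0.727940 − 376.5/0.589978 = 8339.81 − 638.159 = 7701.65 kPa
Ratio = 7701.65/7903.77 = 0.9744

P_vdW / P_ideal ≈ 0.9744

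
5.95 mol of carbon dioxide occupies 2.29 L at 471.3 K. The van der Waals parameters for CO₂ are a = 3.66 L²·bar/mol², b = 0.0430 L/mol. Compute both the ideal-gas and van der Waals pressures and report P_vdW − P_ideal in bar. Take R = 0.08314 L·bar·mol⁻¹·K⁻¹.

Ideal: P_ideal = nRT/V = (5.95)(0.08314)(471.3)/2.29 = 101.810 bar
vdW: P = nRT/(V − nb) − a n²/V² = 233.144/2.03415 − 129.573/5.24410 = 114.615 − 24.7083 = 89.907 bar
ΔP = 89.907 − 101.810 = -11.90 bar

ΔP ≈ -11.90 bar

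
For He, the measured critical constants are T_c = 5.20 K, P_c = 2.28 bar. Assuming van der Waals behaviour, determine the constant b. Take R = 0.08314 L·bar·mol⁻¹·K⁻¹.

b ≈ 0.02370 L/mol

From T_c = 8a/(27Rb) and P_c = a/(27b²): b = R T_c/(8 P_c).
b = (0.08314)(5.20)/(8×2.28) = 0.43233/18.240 = 0.02370 L/mol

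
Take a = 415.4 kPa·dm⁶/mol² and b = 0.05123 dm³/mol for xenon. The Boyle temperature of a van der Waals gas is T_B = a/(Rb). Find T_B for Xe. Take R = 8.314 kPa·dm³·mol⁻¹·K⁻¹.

For a van der Waals gas the second virial coefficient B₂ = b − a/(RT) vanishes at T_B = a/(Rb).
T_B = 415.4/(8.314×0.05123) = 415.4/0.42593 = 975.3 K

T_B ≈ 975.3 K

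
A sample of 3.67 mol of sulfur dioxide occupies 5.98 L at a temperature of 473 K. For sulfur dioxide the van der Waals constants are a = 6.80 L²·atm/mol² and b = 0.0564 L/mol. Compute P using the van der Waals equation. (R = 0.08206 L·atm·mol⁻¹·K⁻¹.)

P = nRT/(V − nb) − a n²/V²
nRT/(V − nb) = (3.67)(0.08206)(473)/(5.98 − 3.67×0.0564) = 142.45/5.7730 = 24.675 atm
a n²/V² = (6.80)(3.67)²/(5.98)² = 2.5612 atm
P = 24.675 − 2.5612 = 22.11 atm

P ≈ 22.11 atm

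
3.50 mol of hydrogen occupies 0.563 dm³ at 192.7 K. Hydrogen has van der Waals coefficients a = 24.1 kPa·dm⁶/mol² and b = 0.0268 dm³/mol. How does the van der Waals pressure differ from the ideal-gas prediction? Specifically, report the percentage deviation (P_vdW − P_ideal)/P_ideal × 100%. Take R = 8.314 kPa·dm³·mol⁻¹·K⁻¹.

Ideal: P_ideal = nRT/V = (3.50)(8.314)(192.7)/0.563 = 9959.82 kPa
vdW: P = nRT/(V − nb) − a n²/V² = 5607.38/0.469200 − 295.225/0.316969 = 11950.9 − 931.400 = 11019.5 kPa
% deviation = (11019.5 − 9959.82)/9959.82 × 100% = 10.64%

10.64 %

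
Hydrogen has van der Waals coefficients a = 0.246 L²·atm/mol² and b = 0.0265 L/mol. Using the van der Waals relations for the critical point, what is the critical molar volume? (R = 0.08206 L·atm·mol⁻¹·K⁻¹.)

For a van der Waals gas, V_m,c = 3b.
V_m,c = 3×0.0265 = 0.07950 L/mol

V_m,c ≈ 0.07950 L/mol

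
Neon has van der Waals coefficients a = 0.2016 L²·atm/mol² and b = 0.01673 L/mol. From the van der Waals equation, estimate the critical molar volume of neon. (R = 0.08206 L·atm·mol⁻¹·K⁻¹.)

V_m,c ≈ 0.05019 L/mol

For a van der Waals gas, V_m,c = 3b.
V_m,c = 3×0.01673 = 0.05019 L/mol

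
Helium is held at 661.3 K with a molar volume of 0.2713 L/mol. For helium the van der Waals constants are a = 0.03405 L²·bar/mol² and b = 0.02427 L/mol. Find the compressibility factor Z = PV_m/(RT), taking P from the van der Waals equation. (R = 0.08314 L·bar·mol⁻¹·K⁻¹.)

P = RT/(V_m − b) − a/V_m² = (0.08314)(661.3)/(0.2713 − 0.02427) − 0.03405/(0.2713)²
  = 54.980/0.24703 − 0.46261 = 222.56 − 0.46261 = 222.10 bar
Z = PV_m/(RT) = (222.10)(0.2713)/((0.08314)(661.3)) = 60.256/54.980 = 1.096

Z ≈ 1.096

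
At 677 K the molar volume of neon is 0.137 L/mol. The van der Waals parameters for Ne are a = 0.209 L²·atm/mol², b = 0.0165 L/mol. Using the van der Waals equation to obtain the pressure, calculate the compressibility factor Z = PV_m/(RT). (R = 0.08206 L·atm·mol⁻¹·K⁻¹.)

P = RT/(V_m − b) − a/V_m² = (0.08206)(677)/(0.137 − 0.0165) − 0.209/(0.137)²
  = 55.555/0.12050 − 11.135 = 461.04 − 11.135 = 449.91 atm
Z = PV_m/(RT) = (449.91)(0.137)/((0.08206)(677)) = 61.638/55.555 = 1.109

Z ≈ 1.109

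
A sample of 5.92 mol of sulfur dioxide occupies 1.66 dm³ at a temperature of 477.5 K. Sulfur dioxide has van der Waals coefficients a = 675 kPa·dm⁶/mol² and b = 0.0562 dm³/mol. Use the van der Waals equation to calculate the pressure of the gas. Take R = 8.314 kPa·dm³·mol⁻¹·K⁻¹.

P = nRT/(V − nb) − a n²/V²
nRT/(V − nb) = (5.92)(8.314)(477.5)/(1.66 − 5.92×0.0562) = 23502/1.3273 = 17707 kPa
a n²/V² = (675)(5.92)²/(1.66)² = 8584.8 kPa
P = 17707 − 8584.8 = 9122 kPa

P ≈ 9122 kPa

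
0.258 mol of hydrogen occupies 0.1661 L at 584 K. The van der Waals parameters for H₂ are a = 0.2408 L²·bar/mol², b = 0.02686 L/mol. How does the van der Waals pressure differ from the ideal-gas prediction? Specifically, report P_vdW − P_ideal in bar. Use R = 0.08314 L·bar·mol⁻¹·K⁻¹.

ΔP ≈ 2.703 bar

Ideal: P_ideal = nRT/V = (0.258)(0.08314)(584)/0.1661 = 75.4176 bar
vdW: P = nRT/(V − nb) − a n²/V² = 12.5269/0.159170 − 0.0160286/0.0275892 = 78.7014 − 0.580974 = 78.1204 bar
ΔP = 78.1204 − 75.4176 = 2.703 bar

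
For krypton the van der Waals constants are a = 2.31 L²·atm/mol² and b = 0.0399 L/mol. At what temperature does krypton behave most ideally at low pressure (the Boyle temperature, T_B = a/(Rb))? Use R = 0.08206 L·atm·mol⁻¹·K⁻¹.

For a van der Waals gas the second virial coefficient B₂ = b − a/(RT) vanishes at T_B = a/(Rb).
T_B = 2.31/(0.08206×0.0399) = 2.31/0.0032742 = 705.5 K

T_B ≈ 705.5 K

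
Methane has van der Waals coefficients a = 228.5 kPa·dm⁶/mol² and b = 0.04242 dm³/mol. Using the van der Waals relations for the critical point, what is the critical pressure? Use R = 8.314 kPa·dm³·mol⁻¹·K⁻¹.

P_c ≈ 4703 kPa

For a van der Waals gas, P_c = a/(27b²).
P_c = 228.5/(27×(0.04242)²) = 228.5/0.048585 = 4703 kPa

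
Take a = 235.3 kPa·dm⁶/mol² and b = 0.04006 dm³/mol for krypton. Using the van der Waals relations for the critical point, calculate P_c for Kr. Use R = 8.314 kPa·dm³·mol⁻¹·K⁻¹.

For a van der Waals gas, P_c = a/(27b²).
P_c = 235.3/(27×(0.04006)²) = 235.3/0.043330 = 5430 kPa

P_c ≈ 5430 kPa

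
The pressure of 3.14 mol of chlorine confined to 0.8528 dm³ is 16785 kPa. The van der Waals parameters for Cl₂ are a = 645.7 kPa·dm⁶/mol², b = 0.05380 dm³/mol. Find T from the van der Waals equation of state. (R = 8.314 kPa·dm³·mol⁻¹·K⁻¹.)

T ≈ 669.0 K

T = (P + a n²/V²)(V − nb)/(nR)
P + a n²/V² = 16785 + (645.7)(3.14)²/(0.8528)² = 25539 kPa
V − nb = 0.8528 − (3.14)(0.05380) = 0.68387 dm³
T = (25539)(0.68387)/((3.14)(8.314)) = 669.0 K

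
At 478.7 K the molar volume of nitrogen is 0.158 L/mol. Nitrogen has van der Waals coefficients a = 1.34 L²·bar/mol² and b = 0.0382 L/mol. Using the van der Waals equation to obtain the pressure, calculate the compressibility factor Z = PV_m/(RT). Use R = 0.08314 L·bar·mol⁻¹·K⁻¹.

P = RT/(V_m − b) − a/V_m² = (0.08314)(478.7)/(0.158 − 0.0382) − 1.34/(0.158)²
  = 39.799/0.11980 − 53.677 = 332.21 − 53.677 = 278.53 bar
Z = PV_m/(RT) = (278.53)(0.158)/((0.08314)(478.7)) = 44.008/39.799 = 1.106

Z ≈ 1.106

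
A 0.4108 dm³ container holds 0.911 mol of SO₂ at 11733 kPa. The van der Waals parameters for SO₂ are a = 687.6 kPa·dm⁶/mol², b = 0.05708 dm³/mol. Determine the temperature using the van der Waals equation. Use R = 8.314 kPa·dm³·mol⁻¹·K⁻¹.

T ≈ 716.0 K

T = (P + a n²/V²)(V − nb)/(nR)
P + a n²/V² = 11733 + (687.6)(0.911)²/(0.4108)² = 15115 kPa
V − nb = 0.4108 − (0.911)(0.05708) = 0.35880 dm³
T = (15115)(0.35880)/((0.911)(8.314)) = 716.0 K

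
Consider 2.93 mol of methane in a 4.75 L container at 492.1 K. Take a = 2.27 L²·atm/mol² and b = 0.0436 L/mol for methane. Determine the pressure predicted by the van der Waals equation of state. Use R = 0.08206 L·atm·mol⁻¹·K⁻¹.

P = nRT/(V − nb) − a n²/V²
nRT/(V − nb) = (2.93)(0.08206)(492.1)/(4.75 − 2.93×0.0436) = 118.32/4.6223 = 25.598 atm
a n²/V² = (2.27)(2.93)²/(4.75)² = 0.86372 atm
P = 25.598 − 0.86372 = 24.73 atm

P ≈ 24.73 atm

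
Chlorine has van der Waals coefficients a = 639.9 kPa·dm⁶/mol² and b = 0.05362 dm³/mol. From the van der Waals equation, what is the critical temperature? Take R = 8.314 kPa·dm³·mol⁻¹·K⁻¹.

T_c ≈ 425.3 K

For a van der Waals gas, T_c = 8a/(27Rb).
T_c = 8×639.9/(27×8.314×0.05362) = 5119.2/12.037 = 425.3 K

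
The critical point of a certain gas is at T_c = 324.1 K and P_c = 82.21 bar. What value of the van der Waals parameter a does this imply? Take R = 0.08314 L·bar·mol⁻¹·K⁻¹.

From T_c = 8a/(27Rb) and P_c = a/(27b²): a = 27 R² T_c²/(64 P_c).
a = 27×(0.08314)²×(324.1)²/(64×82.21) = 19604/5261.4 = 3.726 L²·bar/mol²

a ≈ 3.726 L²·bar/mol²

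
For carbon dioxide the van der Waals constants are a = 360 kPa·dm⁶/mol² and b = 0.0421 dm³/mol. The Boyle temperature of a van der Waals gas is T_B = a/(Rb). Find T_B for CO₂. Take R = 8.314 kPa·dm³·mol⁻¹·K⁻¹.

For a van der Waals gas the second virial coefficient B₂ = b − a/(RT) vanishes at T_B = a/(Rb).
T_B = 360/(8.314×0.0421) = 360/0.35002 = 1029 K

T_B ≈ 1029 K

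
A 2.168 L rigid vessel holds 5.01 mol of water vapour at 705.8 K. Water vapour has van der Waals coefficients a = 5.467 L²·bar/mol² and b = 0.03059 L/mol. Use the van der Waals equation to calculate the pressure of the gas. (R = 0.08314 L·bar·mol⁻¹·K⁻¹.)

P ≈ 116.7 bar

P = nRT/(V − nb) − a n²/V²
nRT/(V − nb) = (5.01)(0.08314)(705.8)/(2.168 − 5.01×0.03059) = 293.99/2.0147 = 145.92 bar
a n²/V² = (5.467)(5.01)²/(2.168)² = 29.195 bar
P = 145.92 − 29.195 = 116.7 bar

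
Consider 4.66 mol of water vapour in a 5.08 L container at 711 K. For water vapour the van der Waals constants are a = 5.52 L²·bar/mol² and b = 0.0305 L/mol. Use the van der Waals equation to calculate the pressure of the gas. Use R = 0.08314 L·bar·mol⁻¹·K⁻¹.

P ≈ 51.14 bar

P = nRT/(V − nb) − a n²/V²
nRT/(V − nb) = (4.66)(0.08314)(711)/(5.08 − 4.66×0.0305) = 275.46/4.9379 = 55.785 bar
a n²/V² = (5.52)(4.66)²/(5.08)² = 4.6450 bar
P = 55.785 − 4.6450 = 51.14 bar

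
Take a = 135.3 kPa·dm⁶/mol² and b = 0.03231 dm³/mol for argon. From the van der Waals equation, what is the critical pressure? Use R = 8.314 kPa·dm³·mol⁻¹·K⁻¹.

P_c ≈ 4800 kPa

For a van der Waals gas, P_c = a/(27b²).
P_c = 135.3/(27×(0.03231)²) = 135.3/0.028186 = 4800 kPa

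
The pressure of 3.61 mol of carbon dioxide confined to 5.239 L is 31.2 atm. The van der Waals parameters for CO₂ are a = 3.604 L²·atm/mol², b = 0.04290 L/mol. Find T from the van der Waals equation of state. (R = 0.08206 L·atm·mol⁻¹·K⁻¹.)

T ≈ 564.8 K

T = (P + a n²/V²)(V − nb)/(nR)
P + a n²/V² = 31.2 + (3.604)(3.61)²/(5.239)² = 32.911 atm
V − nb = 5.239 − (3.61)(0.04290) = 5.0841 L
T = (32.911)(5.0841)/((3.61)(0.08206)) = 564.8 K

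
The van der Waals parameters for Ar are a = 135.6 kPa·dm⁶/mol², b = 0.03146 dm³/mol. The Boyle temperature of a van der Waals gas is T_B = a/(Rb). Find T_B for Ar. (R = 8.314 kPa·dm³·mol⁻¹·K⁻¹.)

For a van der Waals gas the second virial coefficient B₂ = b − a/(RT) vanishes at T_B = a/(Rb).
T_B = 135.6/(8.314×0.03146) = 135.6/0.26156 = 518.4 K

T_B ≈ 518.4 K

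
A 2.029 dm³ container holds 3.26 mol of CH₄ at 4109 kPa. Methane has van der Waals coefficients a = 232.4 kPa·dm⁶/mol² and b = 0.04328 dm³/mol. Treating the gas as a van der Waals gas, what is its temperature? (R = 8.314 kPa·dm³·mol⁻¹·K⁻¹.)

T ≈ 328.0 K

T = (P + a n²/V²)(V − nb)/(nR)
P + a n²/V² = 4109 + (232.4)(3.26)²/(2.029)² = 4708.9 kPa
V − nb = 2.029 − (3.26)(0.04328) = 1.8879 dm³
T = (4708.9)(1.8879)/((3.26)(8.314)) = 328.0 K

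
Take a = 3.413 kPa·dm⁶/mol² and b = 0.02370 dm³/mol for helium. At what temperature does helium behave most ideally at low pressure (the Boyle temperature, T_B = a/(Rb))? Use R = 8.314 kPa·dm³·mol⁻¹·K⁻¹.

For a van der Waals gas the second virial coefficient B₂ = b − a/(RT) vanishes at T_B = a/(Rb).
T_B = 3.413/(8.314×0.02370) = 3.413/0.19704 = 17.32 K

T_B ≈ 17.32 K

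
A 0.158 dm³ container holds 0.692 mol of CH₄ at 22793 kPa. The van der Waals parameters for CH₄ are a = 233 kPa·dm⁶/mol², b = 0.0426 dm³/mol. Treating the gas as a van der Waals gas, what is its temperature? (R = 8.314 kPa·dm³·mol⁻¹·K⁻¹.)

T = (P + a n²/V²)(V − nb)/(nR)
P + a n²/V² = 22793 + (233)(0.692)²/(0.158)² = 27262 kPa
V − nb = 0.158 − (0.692)(0.0426) = 0.12852 dm³
T = (27262)(0.12852)/((0.692)(8.314)) = 609.0 K

T ≈ 609.0 K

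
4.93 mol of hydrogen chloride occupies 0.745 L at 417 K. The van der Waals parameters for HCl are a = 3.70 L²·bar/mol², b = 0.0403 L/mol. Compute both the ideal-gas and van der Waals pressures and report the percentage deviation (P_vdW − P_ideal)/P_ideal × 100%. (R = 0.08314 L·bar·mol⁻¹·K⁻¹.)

Ideal: P_ideal = nRT/V = (4.93)(0.08314)(417)/0.745 = 229.423 bar
vdW: P = nRT/(V − nb) − a n²/V² = 170.920/0.546321 − 89.9281/0.555025 = 312.856 − 162.025 = 150.831 bar
% deviation = (150.831 − 229.423)/229.423 × 100% = -34.26%

-34.26 %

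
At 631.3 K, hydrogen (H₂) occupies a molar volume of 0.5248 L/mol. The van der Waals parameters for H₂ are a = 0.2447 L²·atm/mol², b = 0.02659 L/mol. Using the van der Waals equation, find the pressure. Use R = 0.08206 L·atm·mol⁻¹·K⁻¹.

P ≈ 103.1 atm

P = RT/(V_m − b) − a/V_m²
RT/(V_m − b) = (0.08206)(631.3)/(0.5248 − 0.02659) = 51.804/0.49821 = 103.98 atm
a/V_m² = 0.2447/(0.5248)² = 0.88848 atm
P = 103.98 − 0.88848 = 103.1 atm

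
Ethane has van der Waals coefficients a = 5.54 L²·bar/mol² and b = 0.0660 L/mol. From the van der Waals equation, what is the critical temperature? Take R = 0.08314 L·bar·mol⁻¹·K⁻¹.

For a van der Waals gas, T_c = 8a/(27Rb).
T_c = 8×5.54/(27×0.08314×0.0660) = 44.320/0.14816 = 299.1 K

T_c ≈ 299.1 K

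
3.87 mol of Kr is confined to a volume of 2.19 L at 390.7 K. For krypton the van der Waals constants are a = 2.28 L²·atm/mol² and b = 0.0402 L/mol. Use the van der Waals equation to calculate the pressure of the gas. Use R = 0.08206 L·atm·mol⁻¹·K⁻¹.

P ≈ 53.87 atm

P = nRT/(V − nb) − a n²/V²
nRT/(V − nb) = (3.87)(0.08206)(390.7)/(2.19 − 3.87×0.0402) = 124.08/2.0344 = 60.991 atm
a n²/V² = (2.28)(3.87)²/(2.19)² = 7.1198 atm
P = 60.991 − 7.1198 = 53.87 atm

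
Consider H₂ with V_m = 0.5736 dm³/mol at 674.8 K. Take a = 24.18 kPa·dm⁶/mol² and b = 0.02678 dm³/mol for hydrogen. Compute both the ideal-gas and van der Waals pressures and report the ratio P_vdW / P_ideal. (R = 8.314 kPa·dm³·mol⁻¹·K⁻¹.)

P_vdW / P_ideal ≈ 1.041

Ideal: P_ideal = RT/V_m = (8.314)(674.8)/0.5736 = 9780.84 kPa
vdW: P = RT/(V_m − b) − a/V_m² = 5610.29/0.546820 − 24.18/0.329017 = 10259.8 − 73.4916 = 10186.3 kPa
Ratio = 10186.3/9780.84 = 1.041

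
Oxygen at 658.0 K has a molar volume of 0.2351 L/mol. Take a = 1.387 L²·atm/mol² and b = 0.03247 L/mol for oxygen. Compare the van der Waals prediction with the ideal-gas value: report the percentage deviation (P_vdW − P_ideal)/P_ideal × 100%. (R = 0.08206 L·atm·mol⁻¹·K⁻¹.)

5.10 %

Ideal: P_ideal = RT/V_m = (0.08206)(658.0)/0.2351 = 229.670 atm
vdW: P = RT/(V_m − b) − a/V_m² = 53.9955/0.202630 − 1.387/0.0552720 = 266.473 − 25.0941 = 241.379 atm
% deviation = (241.379 − 229.670)/229.670 × 100% = 5.10%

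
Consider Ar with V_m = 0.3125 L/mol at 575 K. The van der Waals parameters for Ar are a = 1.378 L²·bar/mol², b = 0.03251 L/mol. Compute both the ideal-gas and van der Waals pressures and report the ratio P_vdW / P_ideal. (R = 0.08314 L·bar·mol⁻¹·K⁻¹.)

Ideal: P_ideal = RT/V_m = (0.08314)(575)/0.3125 = 152.978 bar
vdW: P = RT/(V_m − b) − a/V_m² = 47.8055/0.279990 − 1.378/0.0976563 = 170.740 − 14.1107 = 156.629 bar
Ratio = 156.629/152.978 = 1.024

P_vdW / P_ideal ≈ 1.024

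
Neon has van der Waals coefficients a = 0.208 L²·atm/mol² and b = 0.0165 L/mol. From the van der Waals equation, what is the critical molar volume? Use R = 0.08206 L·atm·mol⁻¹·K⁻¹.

For a van der Waals gas, V_m,c = 3b.
V_m,c = 3×0.0165 = 0.04950 L/mol

V_m,c ≈ 0.04950 L/mol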